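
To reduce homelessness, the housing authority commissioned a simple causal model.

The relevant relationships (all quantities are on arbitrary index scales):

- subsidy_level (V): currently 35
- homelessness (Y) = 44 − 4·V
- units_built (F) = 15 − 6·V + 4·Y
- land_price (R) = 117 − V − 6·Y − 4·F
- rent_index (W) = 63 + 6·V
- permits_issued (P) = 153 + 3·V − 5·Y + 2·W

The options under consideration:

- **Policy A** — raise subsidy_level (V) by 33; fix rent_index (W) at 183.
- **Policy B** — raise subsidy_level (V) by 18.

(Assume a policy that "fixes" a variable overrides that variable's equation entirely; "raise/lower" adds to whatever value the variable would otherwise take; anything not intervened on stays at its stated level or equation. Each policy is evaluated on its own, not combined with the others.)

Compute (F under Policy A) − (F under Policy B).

-330

Policy A (V + 33, W := 183):
  V = 35 + 33 = 68
  Y = 44 − 4·68 = -228
  F = 15 − 6·68 + 4·(-228) = -1305
Policy B (V + 18):
  V = 35 + 18 = 53
  Y = 44 − 4·53 = -168
  F = 15 − 6·53 + 4·(-168) = -975
F: -1305 − (-975) = -330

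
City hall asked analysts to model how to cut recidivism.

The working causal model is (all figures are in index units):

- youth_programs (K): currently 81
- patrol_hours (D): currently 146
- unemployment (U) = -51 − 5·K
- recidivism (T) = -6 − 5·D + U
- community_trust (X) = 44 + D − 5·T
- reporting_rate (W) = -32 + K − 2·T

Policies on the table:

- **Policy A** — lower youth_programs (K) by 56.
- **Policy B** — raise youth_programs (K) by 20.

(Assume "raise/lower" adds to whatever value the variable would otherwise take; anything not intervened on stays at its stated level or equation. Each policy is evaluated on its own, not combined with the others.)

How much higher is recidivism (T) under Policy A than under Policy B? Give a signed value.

380

Policy A (K − 56):
  K = 81 − 56 = 25
  D = 146
  U = -51 − 5·25 = -176
  T = -6 − 5·146 + (-176) = -912
Policy B (K + 20):
  K = 81 + 20 = 101
  D = 146
  U = -51 − 5·101 = -556
  T = -6 − 5·146 + (-556) = -1292
T: -912 − (-1292) = 380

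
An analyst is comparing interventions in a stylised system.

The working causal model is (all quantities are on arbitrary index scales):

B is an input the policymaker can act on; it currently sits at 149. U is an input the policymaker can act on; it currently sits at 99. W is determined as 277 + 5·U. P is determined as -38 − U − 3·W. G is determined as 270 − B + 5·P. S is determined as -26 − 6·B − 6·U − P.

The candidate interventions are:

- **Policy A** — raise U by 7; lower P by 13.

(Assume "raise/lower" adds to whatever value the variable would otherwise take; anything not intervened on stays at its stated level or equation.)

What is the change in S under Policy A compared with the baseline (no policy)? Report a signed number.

83

Baseline:
  B = 149
  U = 99
  W = 277 + 5·99 = 772
  P = -38 − 99 − 3·772 = -2453
  S = -26 − 6·149 − 6·99 − (-2453) = 939
Policy A (U + 7, P − 13):
  B = 149
  U = 99 + 7 = 106
  W = 277 + 5·106 = 807
  P = -38 − 106 − 3·807 (−13 from intervention) = -2578
  S = -26 − 6·149 − 6·106 − (-2578) = 1022
Change in S: 1022 − 939 = 83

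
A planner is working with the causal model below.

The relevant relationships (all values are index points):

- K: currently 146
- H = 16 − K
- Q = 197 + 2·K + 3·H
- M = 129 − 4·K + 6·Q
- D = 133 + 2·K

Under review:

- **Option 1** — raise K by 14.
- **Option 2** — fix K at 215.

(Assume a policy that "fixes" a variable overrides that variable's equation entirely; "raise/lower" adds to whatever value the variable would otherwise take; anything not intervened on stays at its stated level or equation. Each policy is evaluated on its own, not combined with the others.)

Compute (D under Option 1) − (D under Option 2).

-110

Option 1 (K + 14):
  K = 146 + 14 = 160
  D = 133 + 2·160 = 453
Option 2 (K := 215):
  K = 215
  D = 133 + 2·215 = 563
D: 453 − 563 = -110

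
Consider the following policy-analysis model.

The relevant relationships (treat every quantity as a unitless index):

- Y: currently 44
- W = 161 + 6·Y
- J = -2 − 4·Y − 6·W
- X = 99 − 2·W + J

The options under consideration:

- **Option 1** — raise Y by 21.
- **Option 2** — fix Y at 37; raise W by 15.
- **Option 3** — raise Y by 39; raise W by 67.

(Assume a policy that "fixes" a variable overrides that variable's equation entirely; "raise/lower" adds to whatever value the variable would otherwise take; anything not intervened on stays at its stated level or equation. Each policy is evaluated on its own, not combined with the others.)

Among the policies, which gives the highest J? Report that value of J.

-2538

Option 1 (Y + 21):
  Y = 44 + 21 = 65
  W = 161 + 6·65 = 551
  J = -2 − 4·65 − 6·551 = -3568
Option 2 (Y := 37, W + 15):
  Y = 37
  W = 161 + 6·37 (+15 from intervention) = 398
  J = -2 − 4·37 − 6·398 = -2538
Option 3 (Y + 39, W + 67):
  Y = 44 + 39 = 83
  W = 161 + 6·83 (+67 from intervention) = 726
  J = -2 − 4·83 − 6·726 = -4690
Comparing — Option 1: J=-3568, Option 2: J=-2538, Option 3: J=-4690. Highest is -2538 (Option 2).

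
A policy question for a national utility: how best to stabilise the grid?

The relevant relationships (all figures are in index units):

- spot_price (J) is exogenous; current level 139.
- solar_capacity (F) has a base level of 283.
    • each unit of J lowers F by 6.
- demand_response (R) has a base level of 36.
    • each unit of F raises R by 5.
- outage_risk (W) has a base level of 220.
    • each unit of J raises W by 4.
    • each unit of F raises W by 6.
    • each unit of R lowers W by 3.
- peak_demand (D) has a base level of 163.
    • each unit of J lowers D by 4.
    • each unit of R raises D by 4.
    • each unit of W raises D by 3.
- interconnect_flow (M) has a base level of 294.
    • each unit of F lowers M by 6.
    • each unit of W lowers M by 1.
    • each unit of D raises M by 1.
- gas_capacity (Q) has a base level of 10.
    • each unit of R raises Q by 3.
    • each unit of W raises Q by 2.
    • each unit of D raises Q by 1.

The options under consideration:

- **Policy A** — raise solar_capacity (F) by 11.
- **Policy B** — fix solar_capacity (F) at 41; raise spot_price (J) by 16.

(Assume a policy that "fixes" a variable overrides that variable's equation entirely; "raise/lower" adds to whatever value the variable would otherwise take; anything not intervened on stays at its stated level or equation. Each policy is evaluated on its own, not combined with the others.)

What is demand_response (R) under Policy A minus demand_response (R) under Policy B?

-2905

Policy A (F + 11):
  J = 139
  F = 283 − 6·139 (+11 from intervention) = -540
  R = 36 + 5·(-540) = -2664
Policy B (F := 41, J + 16):
  J = 139 + 16 = 155
  F = 41
  R = 36 + 5·41 = 241
R: -2664 − 241 = -2905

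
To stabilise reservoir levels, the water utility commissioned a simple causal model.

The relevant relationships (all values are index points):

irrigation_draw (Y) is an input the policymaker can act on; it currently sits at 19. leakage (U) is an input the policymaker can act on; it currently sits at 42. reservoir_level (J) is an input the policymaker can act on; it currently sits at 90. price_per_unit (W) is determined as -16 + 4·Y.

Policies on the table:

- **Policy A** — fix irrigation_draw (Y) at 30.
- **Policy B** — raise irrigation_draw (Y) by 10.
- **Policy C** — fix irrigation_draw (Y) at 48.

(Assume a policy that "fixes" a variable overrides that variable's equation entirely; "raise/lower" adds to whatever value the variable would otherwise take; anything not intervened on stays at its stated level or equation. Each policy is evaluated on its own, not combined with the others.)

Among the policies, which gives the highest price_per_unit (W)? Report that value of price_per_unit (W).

176

Policy A (Y := 30):
  Y = 30
  W = -16 + 4·30 = 104
Policy B (Y + 10):
  Y = 19 + 10 = 29
  W = -16 + 4·29 = 100
Policy C (Y := 48):
  Y = 48
  W = -16 + 4·48 = 176
Comparing — Policy A: W=104, Policy B: W=100, Policy C: W=176. Highest is 176 (Policy C).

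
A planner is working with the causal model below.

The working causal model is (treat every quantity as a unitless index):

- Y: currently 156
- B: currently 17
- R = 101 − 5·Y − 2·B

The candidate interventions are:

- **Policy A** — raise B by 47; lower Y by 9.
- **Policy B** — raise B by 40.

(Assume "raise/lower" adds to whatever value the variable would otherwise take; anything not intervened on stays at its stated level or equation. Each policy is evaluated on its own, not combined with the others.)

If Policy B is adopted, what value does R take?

-793

Policy B (B + 40):
  Y = 156
  B = 17 + 40 = 57
  R = 101 − 5·156 − 2·57 = -793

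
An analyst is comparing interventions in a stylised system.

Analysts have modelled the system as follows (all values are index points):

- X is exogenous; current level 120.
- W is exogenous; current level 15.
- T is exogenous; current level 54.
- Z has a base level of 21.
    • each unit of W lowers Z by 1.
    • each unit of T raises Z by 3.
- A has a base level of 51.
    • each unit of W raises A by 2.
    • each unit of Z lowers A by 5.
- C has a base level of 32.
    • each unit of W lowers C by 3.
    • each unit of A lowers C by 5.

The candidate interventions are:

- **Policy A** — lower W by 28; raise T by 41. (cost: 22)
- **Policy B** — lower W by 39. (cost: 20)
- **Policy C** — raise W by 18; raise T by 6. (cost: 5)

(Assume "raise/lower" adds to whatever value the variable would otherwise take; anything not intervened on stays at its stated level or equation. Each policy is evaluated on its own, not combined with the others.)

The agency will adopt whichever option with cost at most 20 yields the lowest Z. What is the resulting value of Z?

Policy B (W − 39):
  W = 15 − 39 = -24
  T = 54
  Z = 21 − (-24) + 3·54 = 207
Policy C (W + 18, T + 6):
  W = 15 + 18 = 33
  T = 54 + 6 = 60
  Z = 21 − 33 + 3·60 = 168
Comparing — Policy B: Z=207, Policy C: Z=168. Lowest is 168 (Policy C).

168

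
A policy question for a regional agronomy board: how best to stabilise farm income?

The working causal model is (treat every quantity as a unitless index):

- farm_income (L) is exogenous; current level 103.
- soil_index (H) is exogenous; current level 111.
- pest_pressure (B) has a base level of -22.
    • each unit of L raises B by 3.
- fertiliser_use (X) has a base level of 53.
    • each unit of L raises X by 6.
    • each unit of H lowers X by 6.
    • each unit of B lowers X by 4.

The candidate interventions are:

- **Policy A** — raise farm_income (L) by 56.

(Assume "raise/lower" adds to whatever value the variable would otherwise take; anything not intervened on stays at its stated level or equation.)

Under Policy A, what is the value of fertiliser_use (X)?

Policy A (L + 56):
  L = 103 + 56 = 159
  H = 111
  B = -22 + 3·159 = 455
  X = 53 + 6·159 − 6·111 − 4·455 = -1479

-1479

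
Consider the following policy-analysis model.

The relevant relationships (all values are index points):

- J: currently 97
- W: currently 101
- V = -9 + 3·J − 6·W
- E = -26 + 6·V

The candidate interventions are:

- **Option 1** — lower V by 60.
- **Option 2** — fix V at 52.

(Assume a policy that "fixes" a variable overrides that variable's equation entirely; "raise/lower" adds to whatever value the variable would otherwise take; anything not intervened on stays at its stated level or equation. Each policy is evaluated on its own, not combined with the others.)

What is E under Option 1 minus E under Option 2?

Option 1 (V − 60):
  J = 97
  W = 101
  V = -9 + 3·97 − 6·101 (−60 from intervention) = -384
  E = -26 + 6·(-384) = -2330
Option 2 (V := 52):
  J = 97
  W = 101
  V = 52
  E = -26 + 6·52 = 286
E: -2330 − 286 = -2616

-2616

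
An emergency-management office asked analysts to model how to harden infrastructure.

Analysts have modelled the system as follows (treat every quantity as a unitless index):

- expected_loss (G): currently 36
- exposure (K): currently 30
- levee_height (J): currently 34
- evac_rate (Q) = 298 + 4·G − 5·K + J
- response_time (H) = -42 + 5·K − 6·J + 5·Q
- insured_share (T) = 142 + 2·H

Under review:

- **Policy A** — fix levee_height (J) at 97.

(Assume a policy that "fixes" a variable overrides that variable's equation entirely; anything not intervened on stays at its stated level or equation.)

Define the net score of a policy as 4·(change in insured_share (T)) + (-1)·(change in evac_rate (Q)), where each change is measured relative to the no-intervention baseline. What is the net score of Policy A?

Baseline:
  G = 36
  K = 30
  J = 34
  Q = 298 + 4·36 − 5·30 + 34 = 326
  H = -42 + 5·30 − 6·34 + 5·326 = 1534
  T = 142 + 2·1534 = 3210
Policy A (J := 97):
  G = 36
  K = 30
  J = 97
  Q = 298 + 4·36 − 5·30 + 97 = 389
  H = -42 + 5·30 − 6·97 + 5·389 = 1471
  T = 142 + 2·1471 = 3084
ΔT = 3084 − 3210 = -126; ΔQ = 389 − 326 = 63
Score = 4·(-126) + (-1)·63 = -567

-567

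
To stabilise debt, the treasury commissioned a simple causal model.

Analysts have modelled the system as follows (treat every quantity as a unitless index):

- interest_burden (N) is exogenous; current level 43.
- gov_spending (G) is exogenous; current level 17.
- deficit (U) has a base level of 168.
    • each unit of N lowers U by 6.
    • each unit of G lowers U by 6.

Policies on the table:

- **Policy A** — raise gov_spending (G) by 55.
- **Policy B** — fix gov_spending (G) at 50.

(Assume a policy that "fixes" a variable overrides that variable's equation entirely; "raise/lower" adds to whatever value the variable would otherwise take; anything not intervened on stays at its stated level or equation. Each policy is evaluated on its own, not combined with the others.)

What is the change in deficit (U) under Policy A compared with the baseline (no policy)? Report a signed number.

Baseline:
  N = 43
  G = 17
  U = 168 − 6·43 − 6·17 = -192
Policy A (G + 55):
  N = 43
  G = 17 + 55 = 72
  U = 168 − 6·43 − 6·72 = -522
Change in U: -522 − (-192) = -330

-330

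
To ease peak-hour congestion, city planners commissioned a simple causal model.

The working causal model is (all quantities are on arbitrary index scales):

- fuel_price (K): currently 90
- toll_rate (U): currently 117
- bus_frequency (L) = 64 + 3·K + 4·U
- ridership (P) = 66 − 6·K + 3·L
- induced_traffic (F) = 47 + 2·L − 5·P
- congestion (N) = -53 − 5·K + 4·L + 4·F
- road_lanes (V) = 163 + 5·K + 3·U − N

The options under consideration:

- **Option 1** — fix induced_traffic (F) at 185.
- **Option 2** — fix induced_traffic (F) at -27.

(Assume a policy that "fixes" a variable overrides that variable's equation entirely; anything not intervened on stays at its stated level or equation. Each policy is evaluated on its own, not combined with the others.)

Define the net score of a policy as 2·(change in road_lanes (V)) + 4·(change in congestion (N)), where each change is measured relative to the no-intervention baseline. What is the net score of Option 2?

63856

Baseline:
  K = 90
  U = 117
  L = 64 + 3·90 + 4·117 = 802
  P = 66 − 6·90 + 3·802 = 1932
  F = 47 + 2·802 − 5·1932 = -8009
  N = -53 − 5·90 + 4·802 + 4·(-8009) = -29331
  V = 163 + 5·90 + 3·117 − (-29331) = 30295
Option 2 (F := -27):
  K = 90
  U = 117
  L = 64 + 3·90 + 4·117 = 802
  P = 66 − 6·90 + 3·802 = 1932
  F = -27
  N = -53 − 5·90 + 4·802 + 4·(-27) = 2597
  V = 163 + 5·90 + 3·117 − 2597 = -1633
ΔV = -1633 − 30295 = -31928; ΔN = 2597 − (-29331) = 31928
Score = 2·(-31928) + 4·31928 = 63856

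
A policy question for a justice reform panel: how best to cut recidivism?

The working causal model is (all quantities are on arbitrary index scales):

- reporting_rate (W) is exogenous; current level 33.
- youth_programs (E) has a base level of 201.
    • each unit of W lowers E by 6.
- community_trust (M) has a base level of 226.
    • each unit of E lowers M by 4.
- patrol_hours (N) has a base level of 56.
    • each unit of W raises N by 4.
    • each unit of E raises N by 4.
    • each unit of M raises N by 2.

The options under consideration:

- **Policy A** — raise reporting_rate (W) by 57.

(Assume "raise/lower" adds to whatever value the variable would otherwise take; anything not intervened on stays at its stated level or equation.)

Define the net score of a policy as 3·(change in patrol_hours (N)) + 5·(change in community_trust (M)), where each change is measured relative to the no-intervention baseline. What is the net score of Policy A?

Baseline:
  W = 33
  E = 201 − 6·33 = 3
  M = 226 − 4·3 = 214
  N = 56 + 4·33 + 4·3 + 2·214 = 628
Policy A (W + 57):
  W = 33 + 57 = 90
  E = 201 − 6·90 = -339
  M = 226 − 4·(-339) = 1582
  N = 56 + 4·90 + 4·(-339) + 2·1582 = 2224
ΔN = 2224 − 628 = 1596; ΔM = 1582 − 214 = 1368
Score = 3·1596 + 5·1368 = 11628

11628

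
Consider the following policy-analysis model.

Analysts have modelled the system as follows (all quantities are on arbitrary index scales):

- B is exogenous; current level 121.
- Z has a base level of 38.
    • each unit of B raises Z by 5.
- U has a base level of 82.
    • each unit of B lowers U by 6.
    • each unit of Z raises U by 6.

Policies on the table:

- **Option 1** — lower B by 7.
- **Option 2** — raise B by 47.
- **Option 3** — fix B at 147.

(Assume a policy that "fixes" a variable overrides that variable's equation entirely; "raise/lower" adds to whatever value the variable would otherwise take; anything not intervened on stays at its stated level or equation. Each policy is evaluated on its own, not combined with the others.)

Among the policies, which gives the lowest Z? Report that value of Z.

Option 1 (B − 7):
  B = 121 − 7 = 114
  Z = 38 + 5·114 = 608
Option 2 (B + 47):
  B = 121 + 47 = 168
  Z = 38 + 5·168 = 878
Option 3 (B := 147):
  B = 147
  Z = 38 + 5·147 = 773
Comparing — Option 1: Z=608, Option 2: Z=878, Option 3: Z=773. Lowest is 608 (Option 1).

608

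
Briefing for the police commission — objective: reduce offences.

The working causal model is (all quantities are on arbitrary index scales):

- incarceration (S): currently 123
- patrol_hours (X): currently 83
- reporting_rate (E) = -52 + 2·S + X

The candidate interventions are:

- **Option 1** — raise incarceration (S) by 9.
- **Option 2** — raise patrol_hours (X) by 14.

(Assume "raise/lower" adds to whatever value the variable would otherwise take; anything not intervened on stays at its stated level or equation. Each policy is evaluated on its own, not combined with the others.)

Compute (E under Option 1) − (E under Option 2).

Option 1 (S + 9):
  S = 123 + 9 = 132
  X = 83
  E = -52 + 2·132 + 83 = 295
Option 2 (X + 14):
  S = 123
  X = 83 + 14 = 97
  E = -52 + 2·123 + 97 = 291
E: 295 − 291 = 4

4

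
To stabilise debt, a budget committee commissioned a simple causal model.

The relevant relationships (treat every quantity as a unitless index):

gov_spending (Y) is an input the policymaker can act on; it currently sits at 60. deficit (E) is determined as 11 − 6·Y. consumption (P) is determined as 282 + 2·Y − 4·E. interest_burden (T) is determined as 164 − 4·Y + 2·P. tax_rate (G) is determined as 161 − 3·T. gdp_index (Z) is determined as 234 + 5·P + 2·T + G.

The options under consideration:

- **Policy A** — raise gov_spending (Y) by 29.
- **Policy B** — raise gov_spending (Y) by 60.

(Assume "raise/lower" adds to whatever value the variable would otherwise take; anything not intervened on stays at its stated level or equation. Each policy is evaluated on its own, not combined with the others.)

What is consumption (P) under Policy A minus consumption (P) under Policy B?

-806

Policy A (Y + 29):
  Y = 60 + 29 = 89
  E = 11 − 6·89 = -523
  P = 282 + 2·89 − 4·(-523) = 2552
Policy B (Y + 60):
  Y = 60 + 60 = 120
  E = 11 − 6·120 = -709
  P = 282 + 2·120 − 4·(-709) = 3358
P: 2552 − 3358 = -806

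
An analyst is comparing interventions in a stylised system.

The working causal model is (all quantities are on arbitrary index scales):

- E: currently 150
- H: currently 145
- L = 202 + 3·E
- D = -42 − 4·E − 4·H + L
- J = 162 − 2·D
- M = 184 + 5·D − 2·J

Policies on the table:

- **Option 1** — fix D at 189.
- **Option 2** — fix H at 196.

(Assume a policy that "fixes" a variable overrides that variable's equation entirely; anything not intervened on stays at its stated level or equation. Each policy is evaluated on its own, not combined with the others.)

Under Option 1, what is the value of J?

Option 1 (D := 189):
  E = 150
  H = 145
  L = 202 + 3·150 = 652
  D = 189
  J = 162 − 2·189 = -216

-216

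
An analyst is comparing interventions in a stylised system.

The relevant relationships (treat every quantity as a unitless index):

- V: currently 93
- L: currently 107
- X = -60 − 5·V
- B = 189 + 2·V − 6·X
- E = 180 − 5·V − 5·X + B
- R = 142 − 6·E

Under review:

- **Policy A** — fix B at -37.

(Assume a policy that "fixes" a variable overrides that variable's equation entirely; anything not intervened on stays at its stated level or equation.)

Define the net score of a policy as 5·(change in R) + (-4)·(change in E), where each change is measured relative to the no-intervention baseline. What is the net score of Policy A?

121108

Baseline:
  V = 93
  X = -60 − 5·93 = -525
  B = 189 + 2·93 − 6·(-525) = 3525
  E = 180 − 5·93 − 5·(-525) + 3525 = 5865
  R = 142 − 6·5865 = -35048
Policy A (B := -37):
  V = 93
  X = -60 − 5·93 = -525
  B = -37
  E = 180 − 5·93 − 5·(-525) + (-37) = 2303
  R = 142 − 6·2303 = -13676
ΔR = -13676 − (-35048) = 21372; ΔE = 2303 − 5865 = -3562
Score = 5·21372 + (-4)·(-3562) = 121108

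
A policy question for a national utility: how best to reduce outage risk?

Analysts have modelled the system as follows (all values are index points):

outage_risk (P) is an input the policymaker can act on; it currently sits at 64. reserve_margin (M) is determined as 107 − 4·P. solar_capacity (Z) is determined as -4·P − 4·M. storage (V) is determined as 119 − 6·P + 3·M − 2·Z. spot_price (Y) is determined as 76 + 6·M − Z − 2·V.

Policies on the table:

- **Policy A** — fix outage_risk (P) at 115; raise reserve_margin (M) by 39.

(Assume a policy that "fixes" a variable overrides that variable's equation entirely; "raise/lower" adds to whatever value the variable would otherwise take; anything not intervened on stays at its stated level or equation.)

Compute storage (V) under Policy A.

-3105

Policy A (P := 115, M + 39):
  P = 115
  M = 107 − 4·115 (+39 from intervention) = -314
  Z = 0 − 4·115 − 4·(-314) = 796
  V = 119 − 6·115 + 3·(-314) − 2·796 = -3105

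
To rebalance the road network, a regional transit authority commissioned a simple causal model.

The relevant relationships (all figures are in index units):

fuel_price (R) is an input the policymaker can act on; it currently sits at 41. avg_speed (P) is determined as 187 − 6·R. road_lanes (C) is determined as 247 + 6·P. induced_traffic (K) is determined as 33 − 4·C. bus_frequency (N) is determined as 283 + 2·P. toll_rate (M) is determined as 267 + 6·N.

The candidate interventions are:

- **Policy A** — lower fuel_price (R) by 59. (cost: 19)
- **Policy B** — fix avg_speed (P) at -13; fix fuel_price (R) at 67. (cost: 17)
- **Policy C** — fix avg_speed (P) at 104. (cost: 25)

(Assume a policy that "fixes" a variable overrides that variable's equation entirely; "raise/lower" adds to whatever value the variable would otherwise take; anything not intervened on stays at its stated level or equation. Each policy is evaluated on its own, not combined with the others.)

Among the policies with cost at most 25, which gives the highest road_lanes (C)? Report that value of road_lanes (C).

2017

Policy A (R − 59):
  R = 41 − 59 = -18
  P = 187 − 6·(-18) = 295
  C = 247 + 6·295 = 2017
Policy B (P := -13, R := 67):
  R = 67
  P = -13
  C = 247 + 6·(-13) = 169
Policy C (P := 104):
  R = 41
  P = 104
  C = 247 + 6·104 = 871
Comparing — Policy A: C=2017, Policy B: C=169, Policy C: C=871. Highest is 2017 (Policy A).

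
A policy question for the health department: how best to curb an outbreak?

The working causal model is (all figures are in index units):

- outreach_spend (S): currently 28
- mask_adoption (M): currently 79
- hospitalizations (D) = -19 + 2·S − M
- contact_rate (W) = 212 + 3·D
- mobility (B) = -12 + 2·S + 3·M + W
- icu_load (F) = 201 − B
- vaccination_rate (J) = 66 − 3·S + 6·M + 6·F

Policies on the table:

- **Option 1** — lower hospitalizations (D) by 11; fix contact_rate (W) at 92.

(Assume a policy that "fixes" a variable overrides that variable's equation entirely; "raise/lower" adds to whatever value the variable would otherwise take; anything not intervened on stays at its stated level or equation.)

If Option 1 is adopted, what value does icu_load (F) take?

-172

Option 1 (D − 11, W := 92):
  S = 28
  M = 79
  D = -19 + 2·28 − 79 (−11 from intervention) = -53
  W = 92
  B = -12 + 2·28 + 3·79 + 92 = 373
  F = 201 − 373 = -172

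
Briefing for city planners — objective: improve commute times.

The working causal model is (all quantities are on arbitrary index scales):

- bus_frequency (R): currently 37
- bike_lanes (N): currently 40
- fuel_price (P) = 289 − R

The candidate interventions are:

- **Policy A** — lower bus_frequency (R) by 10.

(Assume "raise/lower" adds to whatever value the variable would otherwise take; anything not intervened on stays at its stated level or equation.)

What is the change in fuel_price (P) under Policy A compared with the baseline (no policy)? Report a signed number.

10

Baseline:
  R = 37
  P = 289 − 37 = 252
Policy A (R − 10):
  R = 37 − 10 = 27
  P = 289 − 27 = 262
Change in P: 262 − 252 = 10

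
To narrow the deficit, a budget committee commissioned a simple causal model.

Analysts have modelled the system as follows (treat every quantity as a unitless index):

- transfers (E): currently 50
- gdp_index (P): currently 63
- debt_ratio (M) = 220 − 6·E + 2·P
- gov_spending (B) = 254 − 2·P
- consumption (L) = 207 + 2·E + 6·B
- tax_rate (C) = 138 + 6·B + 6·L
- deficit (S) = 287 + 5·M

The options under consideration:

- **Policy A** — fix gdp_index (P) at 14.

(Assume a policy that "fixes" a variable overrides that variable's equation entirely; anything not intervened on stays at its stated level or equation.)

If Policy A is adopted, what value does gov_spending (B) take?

Policy A (P := 14):
  P = 14
  B = 254 − 2·14 = 226

226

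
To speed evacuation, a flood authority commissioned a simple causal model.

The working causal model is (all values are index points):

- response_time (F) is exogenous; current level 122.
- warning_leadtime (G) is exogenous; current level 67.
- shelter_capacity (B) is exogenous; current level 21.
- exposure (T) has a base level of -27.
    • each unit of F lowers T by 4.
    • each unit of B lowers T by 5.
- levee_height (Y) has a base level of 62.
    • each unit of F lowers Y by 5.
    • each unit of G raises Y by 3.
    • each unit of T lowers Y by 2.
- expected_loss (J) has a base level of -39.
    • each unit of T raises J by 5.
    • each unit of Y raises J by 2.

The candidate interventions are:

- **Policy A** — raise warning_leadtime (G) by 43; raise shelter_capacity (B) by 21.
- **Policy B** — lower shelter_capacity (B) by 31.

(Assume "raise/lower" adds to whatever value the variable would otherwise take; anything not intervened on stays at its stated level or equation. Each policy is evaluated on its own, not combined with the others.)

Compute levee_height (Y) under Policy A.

1232

Policy A (G + 43, B + 21):
  F = 122
  G = 67 + 43 = 110
  B = 21 + 21 = 42
  T = -27 − 4·122 − 5·42 = -725
  Y = 62 − 5·122 + 3·110 − 2·(-725) = 1232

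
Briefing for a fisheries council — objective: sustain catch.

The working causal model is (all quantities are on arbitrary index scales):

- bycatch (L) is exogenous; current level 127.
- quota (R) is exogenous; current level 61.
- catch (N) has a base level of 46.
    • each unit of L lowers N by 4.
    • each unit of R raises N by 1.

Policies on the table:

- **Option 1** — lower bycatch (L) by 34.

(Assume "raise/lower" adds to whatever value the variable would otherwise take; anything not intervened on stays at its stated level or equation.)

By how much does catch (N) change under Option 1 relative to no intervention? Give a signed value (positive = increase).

Baseline:
  L = 127
  R = 61
  N = 46 − 4·127 + 61 = -401
Option 1 (L − 34):
  L = 127 − 34 = 93
  R = 61
  N = 46 − 4·93 + 61 = -265
Change in N: -265 − (-401) = 136

136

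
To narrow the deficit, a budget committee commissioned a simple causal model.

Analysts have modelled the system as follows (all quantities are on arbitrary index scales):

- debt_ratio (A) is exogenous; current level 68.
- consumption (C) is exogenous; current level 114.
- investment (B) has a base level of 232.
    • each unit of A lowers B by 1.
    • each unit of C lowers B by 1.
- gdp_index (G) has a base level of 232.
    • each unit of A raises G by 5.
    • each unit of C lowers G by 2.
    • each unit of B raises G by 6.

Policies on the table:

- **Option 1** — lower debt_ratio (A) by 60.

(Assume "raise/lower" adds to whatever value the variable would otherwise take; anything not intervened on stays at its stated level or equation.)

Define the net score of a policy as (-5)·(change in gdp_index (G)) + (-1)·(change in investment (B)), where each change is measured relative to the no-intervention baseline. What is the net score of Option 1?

Baseline:
  A = 68
  C = 114
  B = 232 − 68 − 114 = 50
  G = 232 + 5·68 − 2·114 + 6·50 = 644
Option 1 (A − 60):
  A = 68 − 60 = 8
  C = 114
  B = 232 − 8 − 114 = 110
  G = 232 + 5·8 − 2·114 + 6·110 = 704
ΔG = 704 − 644 = 60; ΔB = 110 − 50 = 60
Score = (-5)·60 + (-1)·60 = -360

-360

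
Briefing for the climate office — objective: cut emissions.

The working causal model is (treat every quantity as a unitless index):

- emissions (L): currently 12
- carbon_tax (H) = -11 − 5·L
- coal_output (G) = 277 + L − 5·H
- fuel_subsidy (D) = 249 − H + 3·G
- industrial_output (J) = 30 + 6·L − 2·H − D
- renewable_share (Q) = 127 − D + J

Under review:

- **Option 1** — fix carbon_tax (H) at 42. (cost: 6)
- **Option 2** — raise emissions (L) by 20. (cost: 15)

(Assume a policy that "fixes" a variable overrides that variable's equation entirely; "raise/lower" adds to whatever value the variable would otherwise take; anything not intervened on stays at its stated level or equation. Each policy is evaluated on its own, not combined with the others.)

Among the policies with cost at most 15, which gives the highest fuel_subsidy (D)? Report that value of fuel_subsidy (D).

Option 1 (H := 42):
  L = 12
  H = 42
  G = 277 + 12 − 5·42 = 79
  D = 249 − 42 + 3·79 = 444
Option 2 (L + 20):
  L = 12 + 20 = 32
  H = -11 − 5·32 = -171
  G = 277 + 32 − 5·(-171) = 1164
  D = 249 − (-171) + 3·1164 = 3912
Comparing — Option 1: D=444, Option 2: D=3912. Highest is 3912 (Option 2).

3912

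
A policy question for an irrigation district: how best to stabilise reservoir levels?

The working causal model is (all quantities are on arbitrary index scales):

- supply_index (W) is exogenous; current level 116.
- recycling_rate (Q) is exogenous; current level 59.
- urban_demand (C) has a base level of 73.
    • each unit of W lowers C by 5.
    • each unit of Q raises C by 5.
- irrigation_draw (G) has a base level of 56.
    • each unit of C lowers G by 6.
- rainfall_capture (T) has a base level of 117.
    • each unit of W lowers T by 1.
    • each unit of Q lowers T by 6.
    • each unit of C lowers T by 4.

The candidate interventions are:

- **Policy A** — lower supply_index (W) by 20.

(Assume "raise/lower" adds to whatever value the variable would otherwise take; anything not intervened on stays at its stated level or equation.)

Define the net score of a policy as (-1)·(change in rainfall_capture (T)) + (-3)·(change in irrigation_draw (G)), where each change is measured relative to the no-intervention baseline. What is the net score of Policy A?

Baseline:
  W = 116
  Q = 59
  C = 73 − 5·116 + 5·59 = -212
  G = 56 − 6·(-212) = 1328
  T = 117 − 116 − 6·59 − 4·(-212) = 495
Policy A (W − 20):
  W = 116 − 20 = 96
  Q = 59
  C = 73 − 5·96 + 5·59 = -112
  G = 56 − 6·(-112) = 728
  T = 117 − 96 − 6·59 − 4·(-112) = 115
ΔT = 115 − 495 = -380; ΔG = 728 − 1328 = -600
Score = (-1)·(-380) + (-3)·(-600) = 2180

2180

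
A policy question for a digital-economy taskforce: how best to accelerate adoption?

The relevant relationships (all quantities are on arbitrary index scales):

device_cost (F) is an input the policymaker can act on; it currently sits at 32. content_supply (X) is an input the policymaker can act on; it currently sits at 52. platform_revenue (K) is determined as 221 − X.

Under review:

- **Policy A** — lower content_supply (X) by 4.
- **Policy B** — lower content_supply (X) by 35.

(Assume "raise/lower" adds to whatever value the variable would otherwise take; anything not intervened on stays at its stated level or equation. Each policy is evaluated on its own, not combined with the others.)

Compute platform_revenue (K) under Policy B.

Policy B (X − 35):
  X = 52 − 35 = 17
  K = 221 − 17 = 204

204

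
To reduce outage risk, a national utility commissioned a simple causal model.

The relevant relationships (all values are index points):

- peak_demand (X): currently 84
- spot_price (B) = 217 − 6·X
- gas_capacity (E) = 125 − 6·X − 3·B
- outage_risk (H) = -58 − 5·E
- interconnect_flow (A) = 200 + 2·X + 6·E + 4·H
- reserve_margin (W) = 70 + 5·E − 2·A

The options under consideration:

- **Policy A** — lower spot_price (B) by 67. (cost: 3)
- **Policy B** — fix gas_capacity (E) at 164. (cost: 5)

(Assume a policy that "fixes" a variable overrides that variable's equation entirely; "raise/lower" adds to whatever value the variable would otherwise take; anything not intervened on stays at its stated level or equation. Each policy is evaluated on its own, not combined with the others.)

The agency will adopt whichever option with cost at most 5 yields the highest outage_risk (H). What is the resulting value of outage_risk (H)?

Policy A (B − 67):
  X = 84
  B = 217 − 6·84 (−67 from intervention) = -354
  E = 125 − 6·84 − 3·(-354) = 683
  H = -58 − 5·683 = -3473
Policy B (E := 164):
  X = 84
  B = 217 − 6·84 = -287
  E = 164
  H = -58 − 5·164 = -878
Comparing — Policy A: H=-3473, Policy B: H=-878. Highest is -878 (Policy B).

-878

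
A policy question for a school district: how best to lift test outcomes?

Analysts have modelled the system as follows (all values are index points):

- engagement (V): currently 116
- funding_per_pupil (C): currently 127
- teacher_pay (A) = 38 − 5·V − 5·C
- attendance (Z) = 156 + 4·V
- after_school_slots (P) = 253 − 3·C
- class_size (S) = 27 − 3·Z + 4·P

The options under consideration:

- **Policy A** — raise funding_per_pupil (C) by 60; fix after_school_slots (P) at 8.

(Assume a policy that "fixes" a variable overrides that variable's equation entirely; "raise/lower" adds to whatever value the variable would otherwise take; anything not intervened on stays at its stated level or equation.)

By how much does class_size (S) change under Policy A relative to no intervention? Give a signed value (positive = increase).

544

Baseline:
  V = 116
  C = 127
  Z = 156 + 4·116 = 620
  P = 253 − 3·127 = -128
  S = 27 − 3·620 + 4·(-128) = -2345
Policy A (C + 60, P := 8):
  V = 116
  C = 127 + 60 = 187
  Z = 156 + 4·116 = 620
  P = 8
  S = 27 − 3·620 + 4·8 = -1801
Change in S: -1801 − (-2345) = 544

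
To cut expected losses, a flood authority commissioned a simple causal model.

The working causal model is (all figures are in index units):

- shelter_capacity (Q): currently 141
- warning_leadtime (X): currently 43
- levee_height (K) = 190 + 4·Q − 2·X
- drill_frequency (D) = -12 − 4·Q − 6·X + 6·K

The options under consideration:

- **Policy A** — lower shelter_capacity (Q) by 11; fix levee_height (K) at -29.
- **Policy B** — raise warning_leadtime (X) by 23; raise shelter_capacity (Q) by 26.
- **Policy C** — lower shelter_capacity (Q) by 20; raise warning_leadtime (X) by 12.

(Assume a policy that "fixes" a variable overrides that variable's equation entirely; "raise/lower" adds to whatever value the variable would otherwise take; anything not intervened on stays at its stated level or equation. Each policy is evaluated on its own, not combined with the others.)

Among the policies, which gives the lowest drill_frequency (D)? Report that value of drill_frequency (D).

Policy A (Q − 11, K := -29):
  Q = 141 − 11 = 130
  X = 43
  K = -29
  D = -12 − 4·130 − 6·43 + 6·(-29) = -964
Policy B (X + 23, Q + 26):
  Q = 141 + 26 = 167
  X = 43 + 23 = 66
  K = 190 + 4·167 − 2·66 = 726
  D = -12 − 4·167 − 6·66 + 6·726 = 3280
Policy C (Q − 20, X + 12):
  Q = 141 − 20 = 121
  X = 43 + 12 = 55
  K = 190 + 4·121 − 2·55 = 564
  D = -12 − 4·121 − 6·55 + 6·564 = 2558
Comparing — Policy A: D=-964, Policy B: D=3280, Policy C: D=2558. Lowest is -964 (Policy A).

-964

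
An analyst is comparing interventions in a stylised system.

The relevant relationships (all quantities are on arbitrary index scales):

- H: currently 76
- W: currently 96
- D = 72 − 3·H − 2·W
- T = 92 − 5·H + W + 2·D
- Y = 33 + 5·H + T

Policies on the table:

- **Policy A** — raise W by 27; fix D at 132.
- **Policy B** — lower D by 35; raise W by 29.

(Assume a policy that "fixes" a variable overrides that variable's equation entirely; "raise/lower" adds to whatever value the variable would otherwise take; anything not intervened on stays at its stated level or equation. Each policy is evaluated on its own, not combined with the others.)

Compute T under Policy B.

Policy B (D − 35, W + 29):
  H = 76
  W = 96 + 29 = 125
  D = 72 − 3·76 − 2·125 (−35 from intervention) = -441
  T = 92 − 5·76 + 125 + 2·(-441) = -1045

-1045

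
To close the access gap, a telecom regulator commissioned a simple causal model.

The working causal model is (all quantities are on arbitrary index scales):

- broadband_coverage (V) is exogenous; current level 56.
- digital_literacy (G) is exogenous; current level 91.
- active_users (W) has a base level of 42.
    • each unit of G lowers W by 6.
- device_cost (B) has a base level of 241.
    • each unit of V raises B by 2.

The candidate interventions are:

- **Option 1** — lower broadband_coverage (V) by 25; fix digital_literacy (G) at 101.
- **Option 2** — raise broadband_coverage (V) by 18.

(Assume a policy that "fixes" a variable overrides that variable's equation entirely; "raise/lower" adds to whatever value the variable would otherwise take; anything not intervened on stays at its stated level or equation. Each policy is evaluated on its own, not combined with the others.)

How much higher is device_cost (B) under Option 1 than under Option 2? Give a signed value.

-86

Option 1 (V − 25, G := 101):
  V = 56 − 25 = 31
  B = 241 + 2·31 = 303
Option 2 (V + 18):
  V = 56 + 18 = 74
  B = 241 + 2·74 = 389
B: 303 − 389 = -86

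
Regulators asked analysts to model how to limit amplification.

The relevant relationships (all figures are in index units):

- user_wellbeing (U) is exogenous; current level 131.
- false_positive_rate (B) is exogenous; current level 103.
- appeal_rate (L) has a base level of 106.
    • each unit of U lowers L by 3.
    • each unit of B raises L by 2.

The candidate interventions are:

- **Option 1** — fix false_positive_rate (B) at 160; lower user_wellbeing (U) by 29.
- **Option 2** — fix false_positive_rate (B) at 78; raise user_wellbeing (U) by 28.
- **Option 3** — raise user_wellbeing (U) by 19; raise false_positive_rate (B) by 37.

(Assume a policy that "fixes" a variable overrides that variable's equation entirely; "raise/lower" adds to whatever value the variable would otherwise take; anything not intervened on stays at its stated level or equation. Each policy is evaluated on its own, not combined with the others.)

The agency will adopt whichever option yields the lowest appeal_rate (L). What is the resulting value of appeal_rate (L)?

-215

Option 1 (B := 160, U − 29):
  U = 131 − 29 = 102
  B = 160
  L = 106 − 3·102 + 2·160 = 120
Option 2 (B := 78, U + 28):
  U = 131 + 28 = 159
  B = 78
  L = 106 − 3·159 + 2·78 = -215
Option 3 (U + 19, B + 37):
  U = 131 + 19 = 150
  B = 103 + 37 = 140
  L = 106 − 3·150 + 2·140 = -64
Comparing — Option 1: L=120, Option 2: L=-215, Option 3: L=-64. Lowest is -215 (Option 2).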